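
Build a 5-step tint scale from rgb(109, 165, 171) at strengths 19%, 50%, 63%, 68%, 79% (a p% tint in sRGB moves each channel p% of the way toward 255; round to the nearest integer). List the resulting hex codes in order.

#89b6bb, #b6d2d5, #c9dee0, #d0e2e4, #e0eced

19%: (109 + 27.74 = 136.74→137, 165 + 17.1 = 182.1→182, 171 + 15.96 = 186.96→187) → #89b6bb
50%: (109 + 73 = 182→182, 165 + 45 = 210→210, 171 + 42 = 213→213) → #b6d2d5
63%: (109 + 91.98 = 200.98→201, 165 + 56.7 = 221.7→222, 171 + 52.92 = 223.92→224) → #c9dee0
68%: (109 + 99.28 = 208.28→208, 165 + 61.2 = 226.2→226, 171 + 57.12 = 228.12→228) → #d0e2e4
79%: (109 + 115.34 = 224.34→224, 165 + 71.1 = 236.1→236, 171 + 66.36 = 237.36→237) → #e0eced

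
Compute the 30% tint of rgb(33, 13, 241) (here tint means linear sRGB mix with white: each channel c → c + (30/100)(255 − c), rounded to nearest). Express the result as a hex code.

Lerp each channel 30% toward 255:
  R: 33 + 0.3×(255−33) = 33 + 66.6 = 99.6 → 100
  G: 13 + 0.3×(255−13) = 13 + 72.6 = 85.6 → 86
  B: 241 + 0.3×(255−241) = 241 + 4.2 = 245.2 → 245
rgb(100, 86, 245) = #6456F5.

#6456F5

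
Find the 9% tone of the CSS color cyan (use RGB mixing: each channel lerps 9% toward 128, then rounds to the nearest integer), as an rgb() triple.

rgb(12, 244, 244)

CSS cyan is rgb(0, 255, 255).
A 9% tone moves each channel 9% toward 128:
  R: 0 + 11.52 = 11.52 → 12
  G: 255 − 11.43 = 243.57 → 244
  B: 255 − 11.43 = 243.57 → 244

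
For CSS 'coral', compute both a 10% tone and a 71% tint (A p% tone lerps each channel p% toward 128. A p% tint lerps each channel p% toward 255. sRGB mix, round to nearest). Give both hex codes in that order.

#f27f55, #ffdacc

CSS coral is rgb(255, 127, 80).
10% tone:
  R: 255 + 0.1×(128−255) = 255 − 12.7 = 242.3 → 242
  G: 127 + 0.1×(128−127) = 127 + 0.1 = 127.1 → 127
  B: 80 + 4.8 = 84.8 → 85
  → #f27f55
71% tint:
  R: 255 + 0 = 255 → 255
  G: 127 + 0.71×(255−127) = 127 + 90.88 = 217.88 → 218
  B: 80 + 0.71×(255−80) = 80 + 124.25 = 204.25 → 204
  → #ffdacc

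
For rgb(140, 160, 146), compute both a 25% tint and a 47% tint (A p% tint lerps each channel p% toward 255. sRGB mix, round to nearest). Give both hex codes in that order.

#a9b8ad, #c2cdc5

25% tint:
  R: 140 + 0.25×(255−140) = 140 + 28.75 = 168.75 → 169
  G: 160 + 23.75 = 183.75 → 184
  B: 146 + 0.25×(255−146) = 146 + 27.25 = 173.25 → 173
  → #a9b8ad
47% tint:
  R: 140 + 0.47×(255−140) = 140 + 54.05 = 194.05 → 194
  G: 160 + 0.47×(255−160) = 160 + 44.65 = 204.65 → 205
  B: 146 + 0.47×(255−146) = 146 + 51.23 = 197.23 → 197
  → #c2cdc5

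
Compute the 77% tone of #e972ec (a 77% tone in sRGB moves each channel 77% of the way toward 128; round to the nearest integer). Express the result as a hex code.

#987d99

#e972ec is rgb(233, 114, 236).
Lerp each channel 77% toward 128:
  R: 233 + 0.77×(128−233) = 233 − 80.85 = 152.15 → 152
  G: 114 + 0.77×(128−114) = 114 + 10.78 = 124.78 → 125
  B: 236 + 0.77×(128−236) = 236 − 83.16 = 152.84 → 153
rgb(152, 125, 153) = #987d99.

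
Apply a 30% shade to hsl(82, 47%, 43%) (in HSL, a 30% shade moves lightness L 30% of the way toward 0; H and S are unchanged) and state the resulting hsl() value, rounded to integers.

hsl(82, 47%, 30%)

L moves 30% from 43 toward 0: 43 − 12.9 = 30.1 → 30.
H and S are unchanged.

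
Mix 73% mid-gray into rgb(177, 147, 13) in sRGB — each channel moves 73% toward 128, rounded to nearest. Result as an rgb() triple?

rgb(141, 133, 97)

A 73% tone moves each channel 73% toward 128:
  R: 177 + 0.73×(128−177) = 177 − 35.77 = 141.23 → 141
  G: 147 + 0.73×(128−147) = 147 − 13.87 = 133.13 → 133
  B: 13 + 0.73×(128−13) = 13 + 83.95 = 96.95 → 97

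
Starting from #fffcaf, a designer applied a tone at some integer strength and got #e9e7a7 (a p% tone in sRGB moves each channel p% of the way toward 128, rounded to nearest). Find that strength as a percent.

17%

#fffcaf is rgb(255, 252, 175); #e9e7a7 is rgb(233, 231, 167).
On the R channel (widest range): 233 ≈ 255 + (p/100)(128 − 255), so p ≈ 100×(233 − 255)/(128 − 255) = -2200/-127 = 17.32.
p = 17 reproduces all three channels after rounding.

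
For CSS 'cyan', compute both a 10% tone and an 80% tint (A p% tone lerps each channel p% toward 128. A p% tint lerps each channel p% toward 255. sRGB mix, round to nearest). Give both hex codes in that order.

#0df2f2, #ccffff

CSS cyan is rgb(0, 255, 255).
10% tone:
  R: 0 + 12.8 = 12.8 → 13
  G: 255 + 0.1×(128−255) = 255 − 12.7 = 242.3 → 242
  B: 255 − 12.7 = 242.3 → 242
  → #0df2f2
80% tint:
  R: 0 + 204 = 204 → 204
  G: 255 + 0.8×(255−255) = 255 + 0 = 255 → 255
  B: 255 + 0 = 255 → 255
  → #ccffff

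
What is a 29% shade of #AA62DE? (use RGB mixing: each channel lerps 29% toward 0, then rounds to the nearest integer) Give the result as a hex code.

#79469E

#AA62DE is rgb(170, 98, 222).
Per channel, c → c + 0.29(0 − c):
  R: 170 + 0.29×(0−170) = 170 − 49.3 = 120.7 → 121
  G: 98 + 0.29×(0−98) = 98 − 28.42 = 69.58 → 70
  B: 222 − 64.38 = 157.62 → 158
rgb(121, 70, 158) = #79469E.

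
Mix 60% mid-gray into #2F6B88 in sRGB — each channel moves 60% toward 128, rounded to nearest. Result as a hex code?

#607883

#2F6B88 is rgb(47, 107, 136).
A 60% tone moves each channel 60% toward 128:
  R: 47 + 0.6×(128−47) = 47 + 48.6 = 95.6 → 96
  G: 107 + 0.6×(128−107) = 107 + 12.6 = 119.6 → 120
  B: 136 − 4.8 = 131.2 → 131
rgb(96, 120, 131) = #607883.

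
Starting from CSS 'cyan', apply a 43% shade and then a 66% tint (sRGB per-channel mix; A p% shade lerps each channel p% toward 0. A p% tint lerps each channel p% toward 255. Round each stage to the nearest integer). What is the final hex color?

CSS cyan is rgb(0, 255, 255).
A 43% shade moves each channel 43% toward 0:
  R: 0 + 0 = 0 → 0
  G: 255 + 0.43×(0−255) = 255 − 109.65 = 145.35 → 145
  B: 255 − 109.65 = 145.35 → 145
After the shade: rgb(0, 145, 145) = #009191.
Lerp each channel 66% toward 255:
  R: 0 + 0.66×(255−0) = 0 + 168.3 = 168.3 → 168
  G: 145 + 0.66×(255−145) = 145 + 72.6 = 217.6 → 218
  B: 145 + 0.66×(255−145) = 145 + 72.6 = 217.6 → 218
rgb(168, 218, 218) = #A8DADA.

#A8DADA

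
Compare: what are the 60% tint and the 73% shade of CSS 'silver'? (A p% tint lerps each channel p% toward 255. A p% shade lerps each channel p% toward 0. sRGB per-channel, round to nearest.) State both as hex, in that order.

#e6e6e6, #343434

CSS silver is rgb(192, 192, 192).
60% tint:
  R: 192 + 0.6×(255−192) = 192 + 37.8 = 229.8 → 230
  G: 192 + 0.6×(255−192) = 192 + 37.8 = 229.8 → 230
  B: 192 + 0.6×(255−192) = 192 + 37.8 = 229.8 → 230
  → #e6e6e6
73% shade:
  R: 192 + 0.73×(0−192) = 192 − 140.16 = 51.84 → 52
  G: 192 − 140.16 = 51.84 → 52
  B: 192 + 0.73×(0−192) = 192 − 140.16 = 51.84 → 52
  → #343434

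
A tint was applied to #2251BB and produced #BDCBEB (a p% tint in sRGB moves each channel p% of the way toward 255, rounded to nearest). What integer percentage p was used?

#2251BB is rgb(34, 81, 187); #BDCBEB is rgb(189, 203, 235).
On the R channel (widest range): 189 ≈ 34 + (p/100)(255 − 34), so p ≈ 100×(189 − 34)/(255 − 34) = 15500/221 = 70.14.
p = 70 reproduces all three channels after rounding.

70%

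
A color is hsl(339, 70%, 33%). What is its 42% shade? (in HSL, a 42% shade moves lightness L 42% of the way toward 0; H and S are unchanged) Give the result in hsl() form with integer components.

L moves 42% from 33 toward 0: 33 − 13.86 = 19.14 → 19.
H and S are unchanged.

hsl(339, 70%, 19%)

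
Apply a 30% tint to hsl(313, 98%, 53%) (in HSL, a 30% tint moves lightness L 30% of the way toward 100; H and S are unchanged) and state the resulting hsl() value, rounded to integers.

L moves 30% from 53 toward 100: 53 + 14.1 = 67.1 → 67.
H and S are unchanged.

hsl(313, 98%, 67%)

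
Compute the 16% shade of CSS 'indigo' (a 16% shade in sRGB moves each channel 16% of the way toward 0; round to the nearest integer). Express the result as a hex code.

CSS indigo is rgb(75, 0, 130).
Lerp each channel 16% toward 0:
  R: 75 + 0.16×(0−75) = 75 − 12 = 63 → 63
  G: 0 + 0.16×(0−0) = 0 + 0 = 0 → 0
  B: 130 − 20.8 = 109.2 → 109
rgb(63, 0, 109) = #3F006D.

#3F006D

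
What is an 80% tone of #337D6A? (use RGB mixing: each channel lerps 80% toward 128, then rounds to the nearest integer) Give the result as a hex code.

#337D6A is rgb(51, 125, 106).
Lerp each channel 80% toward 128:
  R: 51 + 0.8×(128−51) = 51 + 61.6 = 112.6 → 113
  G: 125 + 0.8×(128−125) = 125 + 2.4 = 127.4 → 127
  B: 106 + 0.8×(128−106) = 106 + 17.6 = 123.6 → 124
rgb(113, 127, 124) = #717F7C.

#717F7C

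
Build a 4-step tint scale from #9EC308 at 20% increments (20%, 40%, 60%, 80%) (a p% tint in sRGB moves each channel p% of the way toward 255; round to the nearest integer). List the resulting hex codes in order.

#9EC308 is rgb(158, 195, 8).
20%: (158 + 19.4 = 177.4→177, 195 + 12 = 207→207, 8 + 49.4 = 57.4→57) → #B1CF39
40%: (158 + 38.8 = 196.8→197, 195 + 24 = 219→219, 8 + 98.8 = 106.8→107) → #C5DB6B
60%: (158 + 58.2 = 216.2→216, 195 + 36 = 231→231, 8 + 148.2 = 156.2→156) → #D8E79C
80%: (158 + 77.6 = 235.6→236, 195 + 48 = 243→243, 8 + 197.6 = 205.6→206) → #ECF3CE

#B1CF39, #C5DB6B, #D8E79C, #ECF3CE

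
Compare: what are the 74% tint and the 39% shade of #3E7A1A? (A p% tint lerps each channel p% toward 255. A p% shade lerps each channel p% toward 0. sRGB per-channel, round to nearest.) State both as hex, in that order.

#CDDCC3, #264A10

#3E7A1A is rgb(62, 122, 26).
74% tint:
  R: 62 + 142.82 = 204.82 → 205
  G: 122 + 0.74×(255−122) = 122 + 98.42 = 220.42 → 220
  B: 26 + 0.74×(255−26) = 26 + 169.46 = 195.46 → 195
  → #CDDCC3
39% shade:
  R: 62 + 0.39×(0−62) = 62 − 24.18 = 37.82 → 38
  G: 122 + 0.39×(0−122) = 122 − 47.58 = 74.42 → 74
  B: 26 + 0.39×(0−26) = 26 − 10.14 = 15.86 → 16
  → #264A10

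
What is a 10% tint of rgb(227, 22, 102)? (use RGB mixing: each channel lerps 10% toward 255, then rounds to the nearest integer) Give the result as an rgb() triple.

rgb(230, 45, 117)

Per channel, c → c + 0.1(255 − c):
  R: 227 + 2.8 = 229.8 → 230
  G: 22 + 23.3 = 45.3 → 45
  B: 102 + 15.3 = 117.3 → 117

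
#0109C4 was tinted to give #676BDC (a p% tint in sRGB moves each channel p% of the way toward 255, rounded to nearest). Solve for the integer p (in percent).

#0109C4 is rgb(1, 9, 196); #676BDC is rgb(103, 107, 220).
On the R channel (widest range): 103 ≈ 1 + (p/100)(255 − 1), so p ≈ 100×(103 − 1)/(255 − 1) = 10200/254 = 40.16.
p = 40 reproduces all three channels after rounding.

40%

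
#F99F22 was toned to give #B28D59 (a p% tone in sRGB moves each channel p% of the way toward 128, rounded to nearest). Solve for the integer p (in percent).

59%

#F99F22 is rgb(249, 159, 34); #B28D59 is rgb(178, 141, 89).
On the R channel (widest range): 178 ≈ 249 + (p/100)(128 − 249), so p ≈ 100×(178 − 249)/(128 − 249) = -7100/-121 = 58.68.
p = 59 reproduces all three channels after rounding.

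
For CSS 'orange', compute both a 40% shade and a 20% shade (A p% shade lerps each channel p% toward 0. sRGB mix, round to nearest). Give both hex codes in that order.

#996300, #CC8400

CSS orange is rgb(255, 165, 0).
40% shade:
  R: 255 + 0.4×(0−255) = 255 − 102 = 153 → 153
  G: 165 + 0.4×(0−165) = 165 − 66 = 99 → 99
  B: 0 + 0 = 0 → 0
  → #996300
20% shade:
  R: 255 − 51 = 204 → 204
  G: 165 − 33 = 132 → 132
  B: 0 + 0.2×(0−0) = 0 + 0 = 0 → 0
  → #CC8400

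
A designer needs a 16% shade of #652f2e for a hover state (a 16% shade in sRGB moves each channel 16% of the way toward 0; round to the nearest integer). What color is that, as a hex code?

#552727

#652f2e is rgb(101, 47, 46).
Lerp each channel 16% toward 0:
  R: 101 + 0.16×(0−101) = 101 − 16.16 = 84.84 → 85
  G: 47 − 7.52 = 39.48 → 39
  B: 46 + 0.16×(0−46) = 46 − 7.36 = 38.64 → 39
rgb(85, 39, 39) = #552727.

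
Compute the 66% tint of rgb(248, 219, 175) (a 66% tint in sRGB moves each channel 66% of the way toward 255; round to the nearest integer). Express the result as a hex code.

A 66% tint moves each channel 66% toward 255:
  R: 248 + 4.62 = 252.62 → 253
  G: 219 + 0.66×(255−219) = 219 + 23.76 = 242.76 → 243
  B: 175 + 0.66×(255−175) = 175 + 52.8 = 227.8 → 228
rgb(253, 243, 228) = #FDF3E4.

#FDF3E4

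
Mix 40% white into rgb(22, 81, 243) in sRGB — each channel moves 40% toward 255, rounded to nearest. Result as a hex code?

Per channel, c → c + 0.4(255 − c):
  R: 22 + 0.4×(255−22) = 22 + 93.2 = 115.2 → 115
  G: 81 + 0.4×(255−81) = 81 + 69.6 = 150.6 → 151
  B: 243 + 0.4×(255−243) = 243 + 4.8 = 247.8 → 248
rgb(115, 151, 248) = #7397F8.

#7397F8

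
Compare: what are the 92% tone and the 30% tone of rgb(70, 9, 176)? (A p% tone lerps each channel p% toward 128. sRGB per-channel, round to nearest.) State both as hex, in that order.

92% tone:
  R: 70 + 53.36 = 123.36 → 123
  G: 9 + 0.92×(128−9) = 9 + 109.48 = 118.48 → 118
  B: 176 + 0.92×(128−176) = 176 − 44.16 = 131.84 → 132
  → #7B7684
30% tone:
  R: 70 + 0.3×(128−70) = 70 + 17.4 = 87.4 → 87
  G: 9 + 35.7 = 44.7 → 45
  B: 176 + 0.3×(128−176) = 176 − 14.4 = 161.6 → 162
  → #572DA2

#7B7684, #572DA2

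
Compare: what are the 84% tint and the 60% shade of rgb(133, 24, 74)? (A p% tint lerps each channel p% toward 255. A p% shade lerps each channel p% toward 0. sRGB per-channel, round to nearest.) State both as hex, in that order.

84% tint:
  R: 133 + 102.48 = 235.48 → 235
  G: 24 + 194.04 = 218.04 → 218
  B: 74 + 0.84×(255−74) = 74 + 152.04 = 226.04 → 226
  → #EBDAE2
60% shade:
  R: 133 − 79.8 = 53.2 → 53
  G: 24 − 14.4 = 9.6 → 10
  B: 74 − 44.4 = 29.6 → 30
  → #350A1E

#EBDAE2, #350A1E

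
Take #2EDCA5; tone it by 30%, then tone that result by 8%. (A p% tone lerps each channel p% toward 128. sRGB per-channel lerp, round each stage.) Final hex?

#4CBB98

#2EDCA5 is rgb(46, 220, 165).
A 30% tone moves each channel 30% toward 128:
  R: 46 + 0.3×(128−46) = 46 + 24.6 = 70.6 → 71
  G: 220 + 0.3×(128−220) = 220 − 27.6 = 192.4 → 192
  B: 165 + 0.3×(128−165) = 165 − 11.1 = 153.9 → 154
After the tone: rgb(71, 192, 154) = #47C09A.
An 8% tone moves each channel 8% toward 128:
  R: 71 + 4.56 = 75.56 → 76
  G: 192 − 5.12 = 186.88 → 187
  B: 154 − 2.08 = 151.92 → 152
rgb(76, 187, 152) = #4CBB98.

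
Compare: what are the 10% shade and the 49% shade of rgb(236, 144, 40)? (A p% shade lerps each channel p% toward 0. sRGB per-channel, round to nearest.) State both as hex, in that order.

10% shade:
  R: 236 + 0.1×(0−236) = 236 − 23.6 = 212.4 → 212
  G: 144 − 14.4 = 129.6 → 130
  B: 40 + 0.1×(0−40) = 40 − 4 = 36 → 36
  → #d48224
49% shade:
  R: 236 + 0.49×(0−236) = 236 − 115.64 = 120.36 → 120
  G: 144 + 0.49×(0−144) = 144 − 70.56 = 73.44 → 73
  B: 40 + 0.49×(0−40) = 40 − 19.6 = 20.4 → 20
  → #784914

#d48224, #784914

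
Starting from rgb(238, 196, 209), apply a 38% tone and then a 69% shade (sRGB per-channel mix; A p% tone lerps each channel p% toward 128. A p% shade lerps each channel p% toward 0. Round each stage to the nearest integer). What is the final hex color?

Per channel, c → c + 0.38(128 − c):
  R: 238 + 0.38×(128−238) = 238 − 41.8 = 196.2 → 196
  G: 196 + 0.38×(128−196) = 196 − 25.84 = 170.16 → 170
  B: 209 − 30.78 = 178.22 → 178
After the tone: rgb(196, 170, 178) = #C4AAB2.
A 69% shade moves each channel 69% toward 0:
  R: 196 + 0.69×(0−196) = 196 − 135.24 = 60.76 → 61
  G: 170 + 0.69×(0−170) = 170 − 117.3 = 52.7 → 53
  B: 178 − 122.82 = 55.18 → 55
rgb(61, 53, 55) = #3D3537.

#3D3537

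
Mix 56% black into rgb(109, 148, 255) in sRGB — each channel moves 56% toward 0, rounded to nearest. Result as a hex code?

#304170

Lerp each channel 56% toward 0:
  R: 109 + 0.56×(0−109) = 109 − 61.04 = 47.96 → 48
  G: 148 − 82.88 = 65.12 → 65
  B: 255 + 0.56×(0−255) = 255 − 142.8 = 112.2 → 112
rgb(48, 65, 112) = #304170.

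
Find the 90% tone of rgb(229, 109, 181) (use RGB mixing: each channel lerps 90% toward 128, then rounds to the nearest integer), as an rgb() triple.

A 90% tone moves each channel 90% toward 128:
  R: 229 + 0.9×(128−229) = 229 − 90.9 = 138.1 → 138
  G: 109 + 17.1 = 126.1 → 126
  B: 181 + 0.9×(128−181) = 181 − 47.7 = 133.3 → 133

rgb(138, 126, 133)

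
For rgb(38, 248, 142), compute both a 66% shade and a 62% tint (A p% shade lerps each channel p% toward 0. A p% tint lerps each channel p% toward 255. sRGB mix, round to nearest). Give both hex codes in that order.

#0d5430, #adfcd4

66% shade:
  R: 38 − 25.08 = 12.92 → 13
  G: 248 − 163.68 = 84.32 → 84
  B: 142 + 0.66×(0−142) = 142 − 93.72 = 48.28 → 48
  → #0d5430
62% tint:
  R: 38 + 134.54 = 172.54 → 173
  G: 248 + 0.62×(255−248) = 248 + 4.34 = 252.34 → 252
  B: 142 + 0.62×(255−142) = 142 + 70.06 = 212.06 → 212
  → #adfcd4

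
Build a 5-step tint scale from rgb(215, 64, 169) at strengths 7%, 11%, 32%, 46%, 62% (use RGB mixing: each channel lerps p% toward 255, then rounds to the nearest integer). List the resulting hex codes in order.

7%: (215 + 2.8 = 217.8→218, 64 + 13.37 = 77.37→77, 169 + 6.02 = 175.02→175) → #DA4DAF
11%: (215 + 4.4 = 219.4→219, 64 + 21.01 = 85.01→85, 169 + 9.46 = 178.46→178) → #DB55B2
32%: (215 + 12.8 = 227.8→228, 64 + 61.12 = 125.12→125, 169 + 27.52 = 196.52→197) → #E47DC5
46%: (215 + 18.4 = 233.4→233, 64 + 87.86 = 151.86→152, 169 + 39.56 = 208.56→209) → #E998D1
62%: (215 + 24.8 = 239.8→240, 64 + 118.42 = 182.42→182, 169 + 53.32 = 222.32→222) → #F0B6DE

#DA4DAF, #DB55B2, #E47DC5, #E998D1, #F0B6DE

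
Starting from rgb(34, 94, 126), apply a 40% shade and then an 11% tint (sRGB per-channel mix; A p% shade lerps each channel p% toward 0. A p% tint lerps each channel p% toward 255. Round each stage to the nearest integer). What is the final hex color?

Lerp each channel 40% toward 0:
  R: 34 − 13.6 = 20.4 → 20
  G: 94 + 0.4×(0−94) = 94 − 37.6 = 56.4 → 56
  B: 126 − 50.4 = 75.6 → 76
After the shade: rgb(20, 56, 76) = #14384C.
Per channel, c → c + 0.11(255 − c):
  R: 20 + 0.11×(255−20) = 20 + 25.85 = 45.85 → 46
  G: 56 + 0.11×(255−56) = 56 + 21.89 = 77.89 → 78
  B: 76 + 19.69 = 95.69 → 96
rgb(46, 78, 96) = #2E4E60.

#2E4E60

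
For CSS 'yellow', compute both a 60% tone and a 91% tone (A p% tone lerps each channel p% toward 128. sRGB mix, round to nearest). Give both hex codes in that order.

#b3b34d, #8b8b74

CSS yellow is rgb(255, 255, 0).
60% tone:
  R: 255 + 0.6×(128−255) = 255 − 76.2 = 178.8 → 179
  G: 255 − 76.2 = 178.8 → 179
  B: 0 + 0.6×(128−0) = 0 + 76.8 = 76.8 → 77
  → #b3b34d
91% tone:
  R: 255 − 115.57 = 139.43 → 139
  G: 255 + 0.91×(128−255) = 255 − 115.57 = 139.43 → 139
  B: 0 + 116.48 = 116.48 → 116
  → #8b8b74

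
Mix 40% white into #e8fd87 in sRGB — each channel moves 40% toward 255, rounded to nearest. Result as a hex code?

#e8fd87 is rgb(232, 253, 135).
Per channel, c → c + 0.4(255 − c):
  R: 232 + 0.4×(255−232) = 232 + 9.2 = 241.2 → 241
  G: 253 + 0.8 = 253.8 → 254
  B: 135 + 0.4×(255−135) = 135 + 48 = 183 → 183
rgb(241, 254, 183) = #f1feb7.

#f1feb7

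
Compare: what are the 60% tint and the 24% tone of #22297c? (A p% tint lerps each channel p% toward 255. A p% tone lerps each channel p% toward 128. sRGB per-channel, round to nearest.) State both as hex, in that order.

#a7a9cb, #393e7d

#22297c is rgb(34, 41, 124).
60% tint:
  R: 34 + 0.6×(255−34) = 34 + 132.6 = 166.6 → 167
  G: 41 + 128.4 = 169.4 → 169
  B: 124 + 0.6×(255−124) = 124 + 78.6 = 202.6 → 203
  → #a7a9cb
24% tone:
  R: 34 + 22.56 = 56.56 → 57
  G: 41 + 0.24×(128−41) = 41 + 20.88 = 61.88 → 62
  B: 124 + 0.96 = 124.96 → 125
  → #393e7d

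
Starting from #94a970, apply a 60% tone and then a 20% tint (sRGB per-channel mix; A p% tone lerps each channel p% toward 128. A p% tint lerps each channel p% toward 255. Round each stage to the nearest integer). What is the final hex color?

#a0a695

#94a970 is rgb(148, 169, 112).
A 60% tone moves each channel 60% toward 128:
  R: 148 + 0.6×(128−148) = 148 − 12 = 136 → 136
  G: 169 + 0.6×(128−169) = 169 − 24.6 = 144.4 → 144
  B: 112 + 0.6×(128−112) = 112 + 9.6 = 121.6 → 122
After the tone: rgb(136, 144, 122) = #88907a.
Per channel, c → c + 0.2(255 − c):
  R: 136 + 0.2×(255−136) = 136 + 23.8 = 159.8 → 160
  G: 144 + 22.2 = 166.2 → 166
  B: 122 + 0.2×(255−122) = 122 + 26.6 = 148.6 → 149
rgb(160, 166, 149) = #a0a695.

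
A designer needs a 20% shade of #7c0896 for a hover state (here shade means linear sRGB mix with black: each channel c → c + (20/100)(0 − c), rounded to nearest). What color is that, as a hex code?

#630678

#7c0896 is rgb(124, 8, 150).
A 20% shade moves each channel 20% toward 0:
  R: 124 − 24.8 = 99.2 → 99
  G: 8 + 0.2×(0−8) = 8 − 1.6 = 6.4 → 6
  B: 150 + 0.2×(0−150) = 150 − 30 = 120 → 120
rgb(99, 6, 120) = #630678.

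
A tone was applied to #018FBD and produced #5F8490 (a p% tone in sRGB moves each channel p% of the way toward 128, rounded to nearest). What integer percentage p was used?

74%

#018FBD is rgb(1, 143, 189); #5F8490 is rgb(95, 132, 144).
On the R channel (widest range): 95 ≈ 1 + (p/100)(128 − 1), so p ≈ 100×(95 − 1)/(128 − 1) = 9400/127 = 74.02.
p = 74 reproduces all three channels after rounding.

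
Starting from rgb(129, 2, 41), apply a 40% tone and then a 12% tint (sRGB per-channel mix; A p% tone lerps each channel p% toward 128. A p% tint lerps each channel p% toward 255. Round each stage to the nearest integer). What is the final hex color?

A 40% tone moves each channel 40% toward 128:
  R: 129 + 0.4×(128−129) = 129 − 0.4 = 128.6 → 129
  G: 2 + 50.4 = 52.4 → 52
  B: 41 + 34.8 = 75.8 → 76
After the tone: rgb(129, 52, 76) = #81344C.
A 12% tint moves each channel 12% toward 255:
  R: 129 + 15.12 = 144.12 → 144
  G: 52 + 24.36 = 76.36 → 76
  B: 76 + 21.48 = 97.48 → 97
rgb(144, 76, 97) = #904C61.

#904C61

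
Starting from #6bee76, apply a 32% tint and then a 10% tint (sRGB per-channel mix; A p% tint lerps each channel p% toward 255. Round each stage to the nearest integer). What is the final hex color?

#a4f4ab

#6bee76 is rgb(107, 238, 118).
Per channel, c → c + 0.32(255 − c):
  R: 107 + 0.32×(255−107) = 107 + 47.36 = 154.36 → 154
  G: 238 + 5.44 = 243.44 → 243
  B: 118 + 0.32×(255−118) = 118 + 43.84 = 161.84 → 162
After the tint: rgb(154, 243, 162) = #9af3a2.
A 10% tint moves each channel 10% toward 255:
  R: 154 + 10.1 = 164.1 → 164
  G: 243 + 0.1×(255−243) = 243 + 1.2 = 244.2 → 244
  B: 162 + 9.3 = 171.3 → 171
rgb(164, 244, 171) = #a4f4ab.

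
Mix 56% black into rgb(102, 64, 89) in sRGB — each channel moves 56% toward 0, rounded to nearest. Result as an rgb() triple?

A 56% shade moves each channel 56% toward 0:
  R: 102 − 57.12 = 44.88 → 45
  G: 64 + 0.56×(0−64) = 64 − 35.84 = 28.16 → 28
  B: 89 + 0.56×(0−89) = 89 − 49.84 = 39.16 → 39

rgb(45, 28, 39)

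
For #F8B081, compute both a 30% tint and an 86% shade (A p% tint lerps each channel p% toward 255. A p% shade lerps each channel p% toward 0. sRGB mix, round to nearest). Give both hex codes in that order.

#FAC8A7, #231912

#F8B081 is rgb(248, 176, 129).
30% tint:
  R: 248 + 2.1 = 250.1 → 250
  G: 176 + 0.3×(255−176) = 176 + 23.7 = 199.7 → 200
  B: 129 + 0.3×(255−129) = 129 + 37.8 = 166.8 → 167
  → #FAC8A7
86% shade:
  R: 248 + 0.86×(0−248) = 248 − 213.28 = 34.72 → 35
  G: 176 + 0.86×(0−176) = 176 − 151.36 = 24.64 → 25
  B: 129 − 110.94 = 18.06 → 18
  → #231912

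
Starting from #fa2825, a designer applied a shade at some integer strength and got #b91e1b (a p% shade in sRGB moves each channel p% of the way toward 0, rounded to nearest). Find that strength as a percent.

26%

#fa2825 is rgb(250, 40, 37); #b91e1b is rgb(185, 30, 27).
On the R channel (widest range): 185 ≈ 250 + (p/100)(0 − 250), so p ≈ 100×(185 − 250)/(0 − 250) = -6500/-250 = 26.00.
p = 26 reproduces all three channels after rounding.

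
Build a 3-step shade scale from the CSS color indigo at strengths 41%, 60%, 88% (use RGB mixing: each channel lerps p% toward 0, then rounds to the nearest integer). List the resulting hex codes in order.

#2C004D, #1E0034, #090010

CSS indigo is rgb(75, 0, 130).
41%: (75 − 30.75 = 44.25→44, 0→0, 130 − 53.3 = 76.7→77) → #2C004D
60%: (75 − 45 = 30→30, 0→0, 130 − 78 = 52→52) → #1E0034
88%: (75 − 66 = 9→9, 0→0, 130 − 114.4 = 15.6→16) → #090010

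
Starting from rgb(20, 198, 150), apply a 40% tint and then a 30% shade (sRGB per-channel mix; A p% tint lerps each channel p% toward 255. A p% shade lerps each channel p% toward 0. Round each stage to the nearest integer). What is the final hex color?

#509B86

A 40% tint moves each channel 40% toward 255:
  R: 20 + 0.4×(255−20) = 20 + 94 = 114 → 114
  G: 198 + 22.8 = 220.8 → 221
  B: 150 + 42 = 192 → 192
After the tint: rgb(114, 221, 192) = #72DDC0.
A 30% shade moves each channel 30% toward 0:
  R: 114 − 34.2 = 79.8 → 80
  G: 221 + 0.3×(0−221) = 221 − 66.3 = 154.7 → 155
  B: 192 + 0.3×(0−192) = 192 − 57.6 = 134.4 → 134
rgb(80, 155, 134) = #509B86.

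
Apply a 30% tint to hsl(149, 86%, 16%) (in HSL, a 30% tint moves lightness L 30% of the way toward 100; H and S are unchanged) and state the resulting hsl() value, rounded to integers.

hsl(149, 86%, 41%)

L moves 30% from 16 toward 100: 16 + 25.2 = 41.2 → 41.
H and S are unchanged.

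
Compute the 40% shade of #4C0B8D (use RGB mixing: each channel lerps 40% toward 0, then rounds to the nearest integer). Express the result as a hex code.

#2E0755

#4C0B8D is rgb(76, 11, 141).
Lerp each channel 40% toward 0:
  R: 76 + 0.4×(0−76) = 76 − 30.4 = 45.6 → 46
  G: 11 − 4.4 = 6.6 → 7
  B: 141 + 0.4×(0−141) = 141 − 56.4 = 84.6 → 85
rgb(46, 7, 85) = #2E0755.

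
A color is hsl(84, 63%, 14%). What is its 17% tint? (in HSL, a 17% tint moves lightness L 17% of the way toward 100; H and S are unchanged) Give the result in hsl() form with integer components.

hsl(84, 63%, 29%)

L moves 17% from 14 toward 100: 14 + 14.62 = 28.62 → 29.
H and S are unchanged.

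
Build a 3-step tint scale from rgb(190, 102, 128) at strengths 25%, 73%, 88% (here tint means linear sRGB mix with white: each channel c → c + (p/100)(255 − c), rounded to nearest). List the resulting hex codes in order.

#CE8CA0, #EDD6DD, #F7EDF0

25%: (190 + 16.25 = 206.25→206, 102 + 38.25 = 140.25→140, 128 + 31.75 = 159.75→160) → #CE8CA0
73%: (190 + 47.45 = 237.45→237, 102 + 111.69 = 213.69→214, 128 + 92.71 = 220.71→221) → #EDD6DD
88%: (190 + 57.2 = 247.2→247, 102 + 134.64 = 236.64→237, 128 + 111.76 = 239.76→240) → #F7EDF0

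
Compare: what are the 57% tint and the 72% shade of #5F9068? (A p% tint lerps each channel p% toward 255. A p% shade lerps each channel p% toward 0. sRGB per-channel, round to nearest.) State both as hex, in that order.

#5F9068 is rgb(95, 144, 104).
57% tint:
  R: 95 + 0.57×(255−95) = 95 + 91.2 = 186.2 → 186
  G: 144 + 63.27 = 207.27 → 207
  B: 104 + 86.07 = 190.07 → 190
  → #BACFBE
72% shade:
  R: 95 − 68.4 = 26.6 → 27
  G: 144 − 103.68 = 40.32 → 40
  B: 104 − 74.88 = 29.12 → 29
  → #1B281D

#BACFBE, #1B281D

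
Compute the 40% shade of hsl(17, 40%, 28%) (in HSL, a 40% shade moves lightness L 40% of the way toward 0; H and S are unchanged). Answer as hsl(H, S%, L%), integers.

hsl(17, 40%, 17%)

L moves 40% from 28 toward 0: 28 − 11.2 = 16.8 → 17.
H and S are unchanged.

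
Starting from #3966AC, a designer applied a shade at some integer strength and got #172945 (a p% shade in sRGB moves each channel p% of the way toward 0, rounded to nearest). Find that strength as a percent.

#3966AC is rgb(57, 102, 172); #172945 is rgb(23, 41, 69).
On the B channel (widest range): 69 ≈ 172 + (p/100)(0 − 172), so p ≈ 100×(69 − 172)/(0 − 172) = -10300/-172 = 59.88.
p = 60 reproduces all three channels after rounding.

60%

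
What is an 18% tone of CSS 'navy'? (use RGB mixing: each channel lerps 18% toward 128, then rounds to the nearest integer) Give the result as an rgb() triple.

rgb(23, 23, 128)

CSS navy is rgb(0, 0, 128).
An 18% tone moves each channel 18% toward 128:
  R: 0 + 0.18×(128−0) = 0 + 23.04 = 23.04 → 23
  G: 0 + 0.18×(128−0) = 0 + 23.04 = 23.04 → 23
  B: 128 + 0.18×(128−128) = 128 + 0 = 128 → 128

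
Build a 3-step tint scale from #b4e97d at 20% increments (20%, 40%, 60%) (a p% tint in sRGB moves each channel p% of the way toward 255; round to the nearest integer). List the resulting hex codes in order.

#c3ed97, #d2f2b1, #e1f6cb

#b4e97d is rgb(180, 233, 125).
20%: (180 + 15 = 195→195, 233 + 4.4 = 237.4→237, 125 + 26 = 151→151) → #c3ed97
40%: (180 + 30 = 210→210, 233 + 8.8 = 241.8→242, 125 + 52 = 177→177) → #d2f2b1
60%: (180 + 45 = 225→225, 233 + 13.2 = 246.2→246, 125 + 78 = 203→203) → #e1f6cb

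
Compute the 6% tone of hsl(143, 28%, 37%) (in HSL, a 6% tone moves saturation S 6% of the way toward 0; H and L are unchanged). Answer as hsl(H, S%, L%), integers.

S moves 6% from 28 toward 0: 28 − 1.68 = 26.32 → 26.
H and L are unchanged.

hsl(143, 26%, 37%)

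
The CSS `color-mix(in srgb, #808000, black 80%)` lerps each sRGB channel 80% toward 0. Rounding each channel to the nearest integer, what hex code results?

#1a1a00

#808000 is rgb(128, 128, 0).
Lerp each channel 80% toward 0:
  R: 128 − 102.4 = 25.6 → 26
  G: 128 − 102.4 = 25.6 → 26
  B: 0 + 0 = 0 → 0
rgb(26, 26, 0) = #1a1a00.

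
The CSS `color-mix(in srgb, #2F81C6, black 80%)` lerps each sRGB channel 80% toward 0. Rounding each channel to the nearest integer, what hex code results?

#2F81C6 is rgb(47, 129, 198).
An 80% shade moves each channel 80% toward 0:
  R: 47 − 37.6 = 9.4 → 9
  G: 129 + 0.8×(0−129) = 129 − 103.2 = 25.8 → 26
  B: 198 + 0.8×(0−198) = 198 − 158.4 = 39.6 → 40
rgb(9, 26, 40) = #091A28.

#091A28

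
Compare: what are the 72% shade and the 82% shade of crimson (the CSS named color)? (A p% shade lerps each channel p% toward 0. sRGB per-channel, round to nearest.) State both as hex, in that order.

#3E0611, #28040B

CSS crimson is rgb(220, 20, 60).
72% shade:
  R: 220 − 158.4 = 61.6 → 62
  G: 20 + 0.72×(0−20) = 20 − 14.4 = 5.6 → 6
  B: 60 − 43.2 = 16.8 → 17
  → #3E0611
82% shade:
  R: 220 + 0.82×(0−220) = 220 − 180.4 = 39.6 → 40
  G: 20 − 16.4 = 3.6 → 4
  B: 60 + 0.82×(0−60) = 60 − 49.2 = 10.8 → 11
  → #28040B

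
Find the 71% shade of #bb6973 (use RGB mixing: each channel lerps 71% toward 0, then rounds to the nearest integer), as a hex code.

#361e21

#bb6973 is rgb(187, 105, 115).
Lerp each channel 71% toward 0:
  R: 187 − 132.77 = 54.23 → 54
  G: 105 − 74.55 = 30.45 → 30
  B: 115 + 0.71×(0−115) = 115 − 81.65 = 33.35 → 33
rgb(54, 30, 33) = #361e21.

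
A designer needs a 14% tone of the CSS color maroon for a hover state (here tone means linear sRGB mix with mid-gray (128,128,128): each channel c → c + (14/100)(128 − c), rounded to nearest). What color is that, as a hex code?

#801212

CSS maroon is rgb(128, 0, 0).
Per channel, c → c + 0.14(128 − c):
  R: 128 + 0 = 128 → 128
  G: 0 + 0.14×(128−0) = 0 + 17.92 = 17.92 → 18
  B: 0 + 17.92 = 17.92 → 18
rgb(128, 18, 18) = #801212.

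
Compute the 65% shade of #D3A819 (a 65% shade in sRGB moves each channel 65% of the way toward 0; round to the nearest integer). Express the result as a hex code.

#D3A819 is rgb(211, 168, 25).
Per channel, c → c + 0.65(0 − c):
  R: 211 − 137.15 = 73.85 → 74
  G: 168 − 109.2 = 58.8 → 59
  B: 25 + 0.65×(0−25) = 25 − 16.25 = 8.75 → 9
rgb(74, 59, 9) = #4A3B09.

#4A3B09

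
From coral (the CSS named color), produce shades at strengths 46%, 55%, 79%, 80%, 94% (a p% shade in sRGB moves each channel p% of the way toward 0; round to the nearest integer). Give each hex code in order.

CSS coral is rgb(255, 127, 80).
46%: (255 − 117.3 = 137.7→138, 127 − 58.42 = 68.58→69, 80 − 36.8 = 43.2→43) → #8a452b
55%: (255 − 140.25 = 114.75→115, 127 − 69.85 = 57.15→57, 80 − 44 = 36→36) → #733924
79%: (255 − 201.45 = 53.55→54, 127 − 100.33 = 26.67→27, 80 − 63.2 = 16.8→17) → #361b11
80%: (255 − 204 = 51→51, 127 − 101.6 = 25.4→25, 80 − 64 = 16→16) → #331910
94%: (255 − 239.7 = 15.3→15, 127 − 119.38 = 7.62→8, 80 − 75.2 = 4.8→5) → #0f0805

#8a452b, #733924, #361b11, #331910, #0f0805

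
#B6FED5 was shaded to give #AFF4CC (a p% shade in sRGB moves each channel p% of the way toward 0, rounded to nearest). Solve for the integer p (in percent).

#B6FED5 is rgb(182, 254, 213); #AFF4CC is rgb(175, 244, 204).
On the G channel (widest range): 244 ≈ 254 + (p/100)(0 − 254), so p ≈ 100×(244 − 254)/(0 − 254) = -1000/-254 = 3.94.
p = 4 reproduces all three channels after rounding.

4%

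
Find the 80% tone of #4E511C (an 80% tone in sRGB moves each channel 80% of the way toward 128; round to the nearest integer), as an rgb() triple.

#4E511C is rgb(78, 81, 28).
Per channel, c → c + 0.8(128 − c):
  R: 78 + 0.8×(128−78) = 78 + 40 = 118 → 118
  G: 81 + 37.6 = 118.6 → 119
  B: 28 + 0.8×(128−28) = 28 + 80 = 108 → 108

rgb(118, 119, 108)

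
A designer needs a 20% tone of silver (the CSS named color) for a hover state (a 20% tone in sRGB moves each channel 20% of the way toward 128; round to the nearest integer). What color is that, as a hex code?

CSS silver is rgb(192, 192, 192).
Per channel, c → c + 0.2(128 − c):
  R: 192 + 0.2×(128−192) = 192 − 12.8 = 179.2 → 179
  G: 192 + 0.2×(128−192) = 192 − 12.8 = 179.2 → 179
  B: 192 − 12.8 = 179.2 → 179
rgb(179, 179, 179) = #b3b3b3.

#b3b3b3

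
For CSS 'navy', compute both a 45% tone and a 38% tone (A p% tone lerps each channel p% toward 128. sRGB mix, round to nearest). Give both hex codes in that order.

#3A3A80, #313180

CSS navy is rgb(0, 0, 128).
45% tone:
  R: 0 + 57.6 = 57.6 → 58
  G: 0 + 0.45×(128−0) = 0 + 57.6 = 57.6 → 58
  B: 128 + 0.45×(128−128) = 128 + 0 = 128 → 128
  → #3A3A80
38% tone:
  R: 0 + 0.38×(128−0) = 0 + 48.64 = 48.64 → 49
  G: 0 + 0.38×(128−0) = 0 + 48.64 = 48.64 → 49
  B: 128 + 0.38×(128−128) = 128 + 0 = 128 → 128
  → #313180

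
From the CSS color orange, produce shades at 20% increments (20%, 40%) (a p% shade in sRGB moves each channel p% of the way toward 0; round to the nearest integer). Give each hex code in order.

CSS orange is rgb(255, 165, 0).
20%: (255 − 51 = 204→204, 165 − 33 = 132→132, 0→0) → #cc8400
40%: (255 − 102 = 153→153, 165 − 66 = 99→99, 0→0) → #996300

#cc8400, #996300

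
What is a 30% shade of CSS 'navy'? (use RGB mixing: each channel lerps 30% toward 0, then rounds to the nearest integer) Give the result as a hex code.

#00005A

CSS navy is rgb(0, 0, 128).
A 30% shade moves each channel 30% toward 0:
  R: 0 + 0.3×(0−0) = 0 + 0 = 0 → 0
  G: 0 + 0 = 0 → 0
  B: 128 + 0.3×(0−128) = 128 − 38.4 = 89.6 → 90
rgb(0, 0, 90) = #00005A.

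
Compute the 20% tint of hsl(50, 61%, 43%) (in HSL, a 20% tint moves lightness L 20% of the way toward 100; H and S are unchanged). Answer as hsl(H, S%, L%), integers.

hsl(50, 61%, 54%)

L moves 20% from 43 toward 100: 43 + 11.4 = 54.4 → 54.
H and S are unchanged.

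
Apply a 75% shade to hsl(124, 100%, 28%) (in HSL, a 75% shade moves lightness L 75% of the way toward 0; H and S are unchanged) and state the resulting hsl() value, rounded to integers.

hsl(124, 100%, 7%)

L moves 75% from 28 toward 0: 28 − 21 = 7 → 7.
H and S are unchanged.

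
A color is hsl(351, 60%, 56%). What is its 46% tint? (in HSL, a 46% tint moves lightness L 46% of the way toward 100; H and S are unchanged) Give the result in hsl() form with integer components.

hsl(351, 60%, 76%)

L moves 46% from 56 toward 100: 56 + 20.24 = 76.24 → 76.
H and S are unchanged.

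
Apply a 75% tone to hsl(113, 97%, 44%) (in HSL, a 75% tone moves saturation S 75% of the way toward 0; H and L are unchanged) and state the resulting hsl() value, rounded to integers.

S moves 75% from 97 toward 0: 97 − 72.75 = 24.25 → 24.
H and L are unchanged.

hsl(113, 24%, 44%)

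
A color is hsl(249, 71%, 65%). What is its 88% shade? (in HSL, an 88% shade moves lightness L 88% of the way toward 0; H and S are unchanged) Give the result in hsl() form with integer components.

hsl(249, 71%, 8%)

L moves 88% from 65 toward 0: 65 − 57.2 = 7.8 → 8.
H and S are unchanged.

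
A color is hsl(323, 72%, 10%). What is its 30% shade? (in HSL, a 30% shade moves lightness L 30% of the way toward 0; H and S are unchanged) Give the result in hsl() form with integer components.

hsl(323, 72%, 7%)

L moves 30% from 10 toward 0: 10 − 3 = 7 → 7.
H and S are unchanged.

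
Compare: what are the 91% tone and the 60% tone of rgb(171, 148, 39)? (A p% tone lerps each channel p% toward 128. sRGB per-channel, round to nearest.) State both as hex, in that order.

91% tone:
  R: 171 + 0.91×(128−171) = 171 − 39.13 = 131.87 → 132
  G: 148 − 18.2 = 129.8 → 130
  B: 39 + 80.99 = 119.99 → 120
  → #848278
60% tone:
  R: 171 − 25.8 = 145.2 → 145
  G: 148 − 12 = 136 → 136
  B: 39 + 53.4 = 92.4 → 92
  → #91885C

#848278, #91885C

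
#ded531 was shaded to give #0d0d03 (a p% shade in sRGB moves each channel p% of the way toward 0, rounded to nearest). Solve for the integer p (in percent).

#ded531 is rgb(222, 213, 49); #0d0d03 is rgb(13, 13, 3).
On the R channel (widest range): 13 ≈ 222 + (p/100)(0 − 222), so p ≈ 100×(13 − 222)/(0 − 222) = -20900/-222 = 94.14.
p = 94 reproduces all three channels after rounding.

94%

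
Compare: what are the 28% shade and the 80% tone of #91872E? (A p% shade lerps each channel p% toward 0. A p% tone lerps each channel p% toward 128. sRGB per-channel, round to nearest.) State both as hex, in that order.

#686121, #838170

#91872E is rgb(145, 135, 46).
28% shade:
  R: 145 + 0.28×(0−145) = 145 − 40.6 = 104.4 → 104
  G: 135 − 37.8 = 97.2 → 97
  B: 46 − 12.88 = 33.12 → 33
  → #686121
80% tone:
  R: 145 − 13.6 = 131.4 → 131
  G: 135 − 5.6 = 129.4 → 129
  B: 46 + 0.8×(128−46) = 46 + 65.6 = 111.6 → 112
  → #838170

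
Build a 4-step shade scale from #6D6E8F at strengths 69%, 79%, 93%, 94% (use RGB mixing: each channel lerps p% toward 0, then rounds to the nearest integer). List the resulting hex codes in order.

#22222C, #17171E, #08080A, #070709

#6D6E8F is rgb(109, 110, 143).
69%: (109 − 75.21 = 33.79→34, 110 − 75.9 = 34.1→34, 143 − 98.67 = 44.33→44) → #22222C
79%: (109 − 86.11 = 22.89→23, 110 − 86.9 = 23.1→23, 143 − 112.97 = 30.03→30) → #17171E
93%: (109 − 101.37 = 7.63→8, 110 − 102.3 = 7.7→8, 143 − 132.99 = 10.01→10) → #08080A
94%: (109 − 102.46 = 6.54→7, 110 − 103.4 = 6.6→7, 143 − 134.42 = 8.58→9) → #070709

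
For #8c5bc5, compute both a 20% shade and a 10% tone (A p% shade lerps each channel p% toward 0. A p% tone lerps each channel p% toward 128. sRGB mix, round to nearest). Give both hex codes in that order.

#70499e, #8b5fbe

#8c5bc5 is rgb(140, 91, 197).
20% shade:
  R: 140 + 0.2×(0−140) = 140 − 28 = 112 → 112
  G: 91 + 0.2×(0−91) = 91 − 18.2 = 72.8 → 73
  B: 197 + 0.2×(0−197) = 197 − 39.4 = 157.6 → 158
  → #70499e
10% tone:
  R: 140 − 1.2 = 138.8 → 139
  G: 91 + 0.1×(128−91) = 91 + 3.7 = 94.7 → 95
  B: 197 + 0.1×(128−197) = 197 − 6.9 = 190.1 → 190
  → #8b5fbe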